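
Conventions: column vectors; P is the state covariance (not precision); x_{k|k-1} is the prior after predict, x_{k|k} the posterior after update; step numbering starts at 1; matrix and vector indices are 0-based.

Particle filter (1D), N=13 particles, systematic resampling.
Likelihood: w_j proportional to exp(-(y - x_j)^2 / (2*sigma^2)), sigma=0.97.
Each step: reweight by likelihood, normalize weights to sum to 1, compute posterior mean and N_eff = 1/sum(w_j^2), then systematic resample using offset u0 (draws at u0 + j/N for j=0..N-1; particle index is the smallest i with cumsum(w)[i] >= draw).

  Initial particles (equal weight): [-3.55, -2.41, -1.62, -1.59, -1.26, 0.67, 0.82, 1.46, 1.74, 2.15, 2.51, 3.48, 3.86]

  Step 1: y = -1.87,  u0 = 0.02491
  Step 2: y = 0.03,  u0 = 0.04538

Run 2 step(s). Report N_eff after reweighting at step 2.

step 1: w=[0.0575, 0.2205, 0.2490, 0.2469, 0.2112, 0.0084, 0.0055, 0.0007, 0.0003, 0.0000, 0.0000, 0.0000, 0.0000]  mean=-1.7858  Neff=4.5533  idx=[0, 1, 1, 1, 2, 2, 2, 3, 3, 3, 4, 4, 4]
step 2: w=[0.0004, 0.0150, 0.0150, 0.0150, 0.0836, 0.0836, 0.0836, 0.0880, 0.0880, 0.0880, 0.1466, 0.1466, 0.1466]  mean=-1.4900  Neff=9.1442  idx=[3, 4, 5, 6, 7, 8, 9, 10, 10, 11, 11, 12, 12]

N_eff = 9.1442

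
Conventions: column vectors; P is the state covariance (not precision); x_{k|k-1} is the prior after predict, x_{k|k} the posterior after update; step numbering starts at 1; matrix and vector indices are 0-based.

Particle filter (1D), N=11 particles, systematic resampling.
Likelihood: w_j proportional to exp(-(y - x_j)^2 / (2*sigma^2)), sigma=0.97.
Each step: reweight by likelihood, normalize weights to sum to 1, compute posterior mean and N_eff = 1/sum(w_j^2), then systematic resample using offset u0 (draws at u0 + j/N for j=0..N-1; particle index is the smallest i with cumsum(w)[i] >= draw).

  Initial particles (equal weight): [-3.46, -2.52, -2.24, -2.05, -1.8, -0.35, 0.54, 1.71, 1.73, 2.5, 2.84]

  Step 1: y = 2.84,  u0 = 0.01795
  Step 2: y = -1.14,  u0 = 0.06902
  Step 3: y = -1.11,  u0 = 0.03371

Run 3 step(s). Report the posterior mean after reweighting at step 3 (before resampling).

step 1: w=[0.0000, 0.0000, 0.0000, 0.0000, 0.0000, 0.0015, 0.0198, 0.1673, 0.1714, 0.3102, 0.3298]  mean=2.3049  Neff=3.8060  idx=[6, 7, 8, 8, 9, 9, 9, 9, 10, 10, 10]
step 2: w=[0.8396, 0.0502, 0.0473, 0.0473, 0.0033, 0.0033, 0.0033, 0.0033, 0.0008, 0.0008, 0.0008]  mean=0.7428  Neff=1.4046  idx=[0, 0, 0, 0, 0, 0, 0, 0, 0, 1, 3]
step 3: w=[0.1096, 0.1096, 0.1096, 0.1096, 0.1096, 0.1096, 0.1096, 0.1096, 0.1096, 0.0068, 0.0064]  mean=0.5556  Neff=9.2353  idx=[0, 1, 1, 2, 3, 4, 5, 6, 6, 7, 8]

post_mean = 0.5556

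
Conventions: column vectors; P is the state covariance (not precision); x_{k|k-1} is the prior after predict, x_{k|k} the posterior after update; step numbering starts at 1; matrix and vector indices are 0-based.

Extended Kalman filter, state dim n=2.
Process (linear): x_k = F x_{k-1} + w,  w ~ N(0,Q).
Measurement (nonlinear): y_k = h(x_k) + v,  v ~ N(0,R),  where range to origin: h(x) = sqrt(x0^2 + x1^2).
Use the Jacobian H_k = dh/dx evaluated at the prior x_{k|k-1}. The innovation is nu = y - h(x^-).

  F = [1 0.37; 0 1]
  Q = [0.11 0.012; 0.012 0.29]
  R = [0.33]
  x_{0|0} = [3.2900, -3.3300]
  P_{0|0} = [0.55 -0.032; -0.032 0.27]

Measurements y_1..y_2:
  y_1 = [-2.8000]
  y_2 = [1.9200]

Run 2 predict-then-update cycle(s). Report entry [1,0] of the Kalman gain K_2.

K[1,0] = 0.0282

step 1: x^-=[2.0579, -3.3300]  P^-=[0.6733 0.0799; 0.0799 0.5600]  H_jac=[0.5257 -0.8507]  S=[0.8498]  K=[0.3365; -0.5111]  nu=[-6.7146]  x^+=[-0.2016, 0.1019]  P^+=[0.5770 0.2261; 0.2261 0.3380]
step 2: x^-=[-0.1639, 0.1019]  P^-=[0.9006 0.3631; 0.3631 0.6280]  H_jac=[-0.8491 0.5282]  S=[0.8288]  K=[-0.6913; 0.0282]  nu=[1.7270]  x^+=[-1.3577, 0.1506]  P^+=[0.5045 0.3793; 0.3793 0.6273]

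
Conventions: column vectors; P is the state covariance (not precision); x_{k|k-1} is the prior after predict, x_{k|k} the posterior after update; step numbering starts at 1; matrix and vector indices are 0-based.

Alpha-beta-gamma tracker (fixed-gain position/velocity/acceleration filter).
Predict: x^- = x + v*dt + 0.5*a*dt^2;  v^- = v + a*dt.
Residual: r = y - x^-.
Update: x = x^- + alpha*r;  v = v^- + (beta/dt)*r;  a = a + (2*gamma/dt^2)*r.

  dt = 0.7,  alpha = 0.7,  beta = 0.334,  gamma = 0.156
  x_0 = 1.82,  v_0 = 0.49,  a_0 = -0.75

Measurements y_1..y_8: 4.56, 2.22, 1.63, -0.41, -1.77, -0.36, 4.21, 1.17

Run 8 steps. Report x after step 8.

step 1: x_pred=1.9793  r=2.5807  x^+=3.7858  v^+=1.1964  a^+=0.8933
step 2: x_pred=4.8421  r=-2.6221  x^+=3.0066  v^+=0.5706  a^+=-0.7763
step 3: x_pred=3.2158  r=-1.5858  x^+=2.1057  v^+=-0.7295  a^+=-1.7861
step 4: x_pred=1.1575  r=-1.5675  x^+=0.0602  v^+=-2.7277  a^+=-2.7841
step 5: x_pred=-2.5313  r=0.7613  x^+=-1.9984  v^+=-4.3134  a^+=-2.2994
step 6: x_pred=-5.5811  r=5.2211  x^+=-1.9263  v^+=-3.4318  a^+=1.0250
step 7: x_pred=-4.0774  r=8.2874  x^+=1.7238  v^+=1.2401  a^+=6.3019
step 8: x_pred=4.1358  r=-2.9658  x^+=2.0597  v^+=4.2363  a^+=4.4135

x_post = 2.0597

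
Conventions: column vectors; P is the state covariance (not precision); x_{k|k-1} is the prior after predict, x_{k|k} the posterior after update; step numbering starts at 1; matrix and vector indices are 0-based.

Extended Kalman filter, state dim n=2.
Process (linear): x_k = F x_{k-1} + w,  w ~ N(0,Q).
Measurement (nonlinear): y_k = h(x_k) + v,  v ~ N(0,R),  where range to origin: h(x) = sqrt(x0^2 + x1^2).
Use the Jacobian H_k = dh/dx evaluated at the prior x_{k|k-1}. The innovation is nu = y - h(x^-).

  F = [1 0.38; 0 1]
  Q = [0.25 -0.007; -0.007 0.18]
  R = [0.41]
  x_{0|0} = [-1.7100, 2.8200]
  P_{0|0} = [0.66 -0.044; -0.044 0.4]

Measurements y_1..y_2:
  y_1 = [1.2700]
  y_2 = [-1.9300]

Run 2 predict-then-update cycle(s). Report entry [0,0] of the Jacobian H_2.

step 1: x^-=[-0.6384, 2.8200]  P^-=[0.9343 0.1010; 0.1010 0.5800]  H_jac=[-0.2208 0.9753]  S=[0.9638]  K=[-0.1118; 0.5638]  nu=[-1.6214]  x^+=[-0.4571, 1.9059]  P^+=[0.9223 0.1618; 0.1618 0.2736]
step 2: x^-=[0.2672, 1.9059]  P^-=[1.3347 0.2588; 0.2588 0.4536]  H_jac=[0.1388 0.9903]  S=[0.9518]  K=[0.4639; 0.5098]  nu=[-3.8545]  x^+=[-1.5210, -0.0590]  P^+=[1.1299 0.0337; 0.0337 0.2063]

H_jac[0,0] = 0.1388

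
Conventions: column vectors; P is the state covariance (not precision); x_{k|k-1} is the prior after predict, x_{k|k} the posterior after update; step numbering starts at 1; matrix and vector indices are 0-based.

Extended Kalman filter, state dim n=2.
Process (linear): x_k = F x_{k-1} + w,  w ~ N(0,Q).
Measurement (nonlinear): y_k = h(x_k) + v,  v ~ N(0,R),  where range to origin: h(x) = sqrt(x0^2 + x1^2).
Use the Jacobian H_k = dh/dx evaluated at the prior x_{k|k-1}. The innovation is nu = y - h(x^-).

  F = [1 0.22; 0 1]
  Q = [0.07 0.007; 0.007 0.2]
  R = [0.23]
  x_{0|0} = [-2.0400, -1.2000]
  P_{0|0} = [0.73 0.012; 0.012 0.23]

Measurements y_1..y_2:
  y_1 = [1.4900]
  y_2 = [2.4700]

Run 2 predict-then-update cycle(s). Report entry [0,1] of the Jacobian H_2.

step 1: x^-=[-2.3040, -1.2000]  P^-=[0.8164 0.0696; 0.0696 0.4300]  H_jac=[-0.8869 -0.4619]  S=[1.0210]  K=[-0.7407; -0.2550]  nu=[-1.1078]  x^+=[-1.4835, -0.9175]  P^+=[0.2563 -0.1232; -0.1232 0.3636]
step 2: x^-=[-1.6853, -0.9175]  P^-=[0.2896 -0.0363; -0.0363 0.5636]  H_jac=[-0.8783 -0.4781]  S=[0.5518]  K=[-0.4296; -0.4306]  nu=[0.5511]  x^+=[-1.9221, -1.1548]  P^+=[0.1878 -0.1383; -0.1383 0.4613]

H_jac[0,1] = -0.4781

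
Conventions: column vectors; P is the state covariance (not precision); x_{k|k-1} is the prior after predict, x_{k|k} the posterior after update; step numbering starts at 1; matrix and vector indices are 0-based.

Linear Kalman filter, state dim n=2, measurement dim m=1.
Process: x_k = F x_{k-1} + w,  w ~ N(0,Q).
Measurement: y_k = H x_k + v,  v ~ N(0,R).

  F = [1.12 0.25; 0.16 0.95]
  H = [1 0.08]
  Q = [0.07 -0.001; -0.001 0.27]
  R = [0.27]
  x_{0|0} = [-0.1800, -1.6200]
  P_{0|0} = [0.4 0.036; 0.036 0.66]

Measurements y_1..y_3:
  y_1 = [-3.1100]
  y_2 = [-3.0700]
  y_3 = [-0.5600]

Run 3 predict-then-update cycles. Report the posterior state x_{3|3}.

x_post = [-1.9634, -0.8388]

step 1: x^-=[-0.6066, -1.5678]  P^-=[0.6332 0.2672; 0.2672 0.8868]  S=[0.9516]  K=[0.6878; 0.3553]  nu=[-2.3780]  x^+=[-2.2423, -2.4127]  P^+=[0.1829 0.0346; 0.0346 0.7667]
step 2: x^-=[-3.1145, -2.6509]  P^-=[0.3668 0.2521; 0.2521 0.9771]  S=[0.6834]  K=[0.5662; 0.4833]  nu=[0.2566]  x^+=[-2.9692, -2.5269]  P^+=[0.1477 0.0651; 0.0651 0.8175]
step 3: x^-=[-3.9573, -2.8756]  P^-=[0.3428 0.2915; 0.2915 1.0314]  S=[0.6660]  K=[0.5497; 0.5615]  nu=[3.6273]  x^+=[-1.9634, -0.8388]  P^+=[0.1415 0.0859; 0.0859 0.8214]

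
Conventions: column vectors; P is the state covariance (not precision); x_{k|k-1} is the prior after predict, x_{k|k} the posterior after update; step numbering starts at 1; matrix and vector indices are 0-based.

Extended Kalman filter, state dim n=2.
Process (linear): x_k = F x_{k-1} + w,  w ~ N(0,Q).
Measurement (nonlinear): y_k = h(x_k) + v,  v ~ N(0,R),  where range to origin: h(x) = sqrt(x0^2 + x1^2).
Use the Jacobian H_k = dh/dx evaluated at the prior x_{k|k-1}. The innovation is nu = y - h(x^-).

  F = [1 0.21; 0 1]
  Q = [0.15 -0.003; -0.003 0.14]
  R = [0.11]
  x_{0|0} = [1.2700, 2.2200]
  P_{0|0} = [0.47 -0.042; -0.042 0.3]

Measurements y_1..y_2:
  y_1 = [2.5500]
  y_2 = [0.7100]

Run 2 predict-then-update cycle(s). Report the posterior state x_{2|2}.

step 1: x^-=[1.7362, 2.2200]  P^-=[0.6156 0.0180; 0.0180 0.4400]  H_jac=[0.6160 0.7877]  S=[0.6341]  K=[0.6204; 0.5641]  nu=[-0.2683]  x^+=[1.5697, 2.0687]  P^+=[0.3715 -0.2039; -0.2039 0.2382]
step 2: x^-=[2.0042, 2.0687]  P^-=[0.4464 -0.1569; -0.1569 0.3782]  H_jac=[0.6958 0.7182]  S=[0.3644]  K=[0.5431; 0.4459]  nu=[-2.1703]  x^+=[0.8255, 1.1009]  P^+=[0.3389 -0.2451; -0.2451 0.3058]

x_post = [0.8255, 1.1009]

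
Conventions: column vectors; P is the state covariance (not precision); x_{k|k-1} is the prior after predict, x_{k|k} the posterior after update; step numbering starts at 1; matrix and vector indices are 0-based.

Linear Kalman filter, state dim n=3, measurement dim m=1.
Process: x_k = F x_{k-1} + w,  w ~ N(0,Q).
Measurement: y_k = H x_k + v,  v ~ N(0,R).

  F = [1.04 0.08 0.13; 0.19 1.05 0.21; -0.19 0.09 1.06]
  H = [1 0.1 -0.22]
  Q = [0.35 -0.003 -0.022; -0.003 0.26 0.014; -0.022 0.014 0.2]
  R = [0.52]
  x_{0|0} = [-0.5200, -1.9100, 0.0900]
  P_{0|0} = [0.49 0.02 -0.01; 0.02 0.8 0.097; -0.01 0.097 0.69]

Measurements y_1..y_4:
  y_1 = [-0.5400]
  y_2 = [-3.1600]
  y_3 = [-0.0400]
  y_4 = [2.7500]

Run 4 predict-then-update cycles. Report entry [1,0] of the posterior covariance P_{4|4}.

step 1: x^-=[-0.6819, -2.0854, 0.0223]  P^-=[0.8994 0.2144 -0.0178; 0.2144 1.2401 0.3300; -0.0178 0.3300 1.0213]  S=[1.5175]  K=[0.6094; 0.1752; -0.1381]  nu=[0.3553]  x^+=[-0.4653, -2.0231, -0.0268]  P^+=[0.3358 0.0524 0.1099; 0.0524 1.1935 0.3667; 0.1099 0.3667 0.9924]
step 2: x^-=[-0.6493, -2.2183, -0.1220]  P^-=[0.7837 0.3317 0.2149; 0.3317 1.8231 0.7589; 0.2149 0.7589 1.3608]  S=[1.3262]  K=[0.5803; 0.2617; -0.0065]  nu=[-2.3157]  x^+=[-1.9931, -2.8243, -0.1070]  P^+=[0.3371 0.1303 0.2199; 0.1303 1.7323 0.7611; 0.2199 0.7611 1.3607]
step 3: x^-=[-2.3127, -3.3667, 0.0111]  P^-=[0.8457 0.5607 0.4320; 0.5607 2.6472 1.3417; 0.4320 1.3417 1.8073]  S=[1.3426]  K=[0.6008; 0.3949; 0.1255]  nu=[2.6118]  x^+=[-0.7435, -2.3353, 0.3389]  P^+=[0.3610 0.2421 0.3307; 0.2421 2.4379 1.2751; 0.3307 1.2751 1.7861]
step 4: x^-=[-0.9160, -2.5221, 0.2904]  P^-=[0.9425 0.8658 0.6688; 0.8658 3.7248 2.0815; 0.6688 2.0815 2.3415]  S=[1.4003]  K=[0.6298; 0.5573; 0.2584]  nu=[3.9820]  x^+=[1.5918, -0.3031, 1.3192]  P^+=[0.3871 0.3743 0.4409; 0.3743 3.2900 1.8799; 0.4409 1.8799 2.2480]

P_post[1,0] = 0.3743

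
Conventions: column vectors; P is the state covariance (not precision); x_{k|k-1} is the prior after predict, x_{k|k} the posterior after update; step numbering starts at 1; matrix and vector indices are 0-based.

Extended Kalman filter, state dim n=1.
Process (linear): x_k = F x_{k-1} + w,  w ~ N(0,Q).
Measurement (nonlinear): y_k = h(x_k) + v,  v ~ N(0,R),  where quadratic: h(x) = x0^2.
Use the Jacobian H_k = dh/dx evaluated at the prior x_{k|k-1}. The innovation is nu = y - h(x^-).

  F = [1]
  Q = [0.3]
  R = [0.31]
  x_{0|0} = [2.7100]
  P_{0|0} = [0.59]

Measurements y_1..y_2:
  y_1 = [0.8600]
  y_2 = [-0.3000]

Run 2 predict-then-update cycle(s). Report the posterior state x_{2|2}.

x_post = [0.7490]

step 1: x^-=[2.7100]  P^-=[0.8900]  H_jac=[5.4200]  S=[26.4550]  K=[0.1823]  nu=[-6.4841]  x^+=[1.5277]  P^+=[0.0104]
step 2: x^-=[1.5277]  P^-=[0.3104]  H_jac=[3.0554]  S=[3.2080]  K=[0.2957]  nu=[-2.6338]  x^+=[0.7490]  P^+=[0.0300]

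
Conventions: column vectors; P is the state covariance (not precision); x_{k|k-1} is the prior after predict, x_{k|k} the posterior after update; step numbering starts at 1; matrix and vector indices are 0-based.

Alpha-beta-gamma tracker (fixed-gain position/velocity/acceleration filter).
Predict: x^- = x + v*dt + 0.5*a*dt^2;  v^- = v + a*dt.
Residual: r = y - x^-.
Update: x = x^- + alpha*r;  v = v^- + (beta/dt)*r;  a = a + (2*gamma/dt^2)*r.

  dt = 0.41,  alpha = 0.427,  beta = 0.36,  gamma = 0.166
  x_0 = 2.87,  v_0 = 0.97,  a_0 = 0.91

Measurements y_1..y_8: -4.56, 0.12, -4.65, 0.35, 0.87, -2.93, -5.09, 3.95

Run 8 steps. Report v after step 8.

v_post = 4.2156

step 1: x_pred=3.3442  r=-7.9042  x^+=-0.0309  v^+=-5.5972  a^+=-14.7009
step 2: x_pred=-3.5613  r=3.6813  x^+=-1.9894  v^+=-8.3921  a^+=-7.4302
step 3: x_pred=-6.0547  r=1.4047  x^+=-5.4549  v^+=-10.2051  a^+=-4.6559
step 4: x_pred=-10.0303  r=10.3803  x^+=-5.5979  v^+=-2.9996  a^+=15.8454
step 5: x_pred=-5.4960  r=6.3660  x^+=-2.7777  v^+=9.0866  a^+=28.4182
step 6: x_pred=3.3364  r=-6.2664  x^+=0.6606  v^+=15.2359  a^+=16.0420
step 7: x_pred=8.2557  r=-13.3457  x^+=2.5571  v^+=10.0950  a^+=-10.3159
step 8: x_pred=5.8290  r=-1.8790  x^+=5.0266  v^+=4.2156  a^+=-14.0269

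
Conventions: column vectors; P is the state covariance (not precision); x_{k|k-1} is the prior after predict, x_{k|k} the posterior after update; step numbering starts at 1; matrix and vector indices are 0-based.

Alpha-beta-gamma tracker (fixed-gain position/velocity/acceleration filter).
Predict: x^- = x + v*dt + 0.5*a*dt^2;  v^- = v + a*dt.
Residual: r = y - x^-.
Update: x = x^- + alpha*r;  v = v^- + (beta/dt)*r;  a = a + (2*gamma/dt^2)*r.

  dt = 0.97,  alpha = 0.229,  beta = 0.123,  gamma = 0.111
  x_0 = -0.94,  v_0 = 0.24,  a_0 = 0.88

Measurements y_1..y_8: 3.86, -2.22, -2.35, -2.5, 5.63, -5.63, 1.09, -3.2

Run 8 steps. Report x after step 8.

x_post = -10.7019

step 1: x_pred=-0.2932  r=4.1532  x^+=0.6579  v^+=1.6202  a^+=1.8599
step 2: x_pred=3.1045  r=-5.3245  x^+=1.8852  v^+=2.7492  a^+=0.6036
step 3: x_pred=4.8359  r=-7.1859  x^+=3.1903  v^+=2.4235  a^+=-1.0918
step 4: x_pred=5.0275  r=-7.5275  x^+=3.3037  v^+=0.4099  a^+=-2.8679
step 5: x_pred=2.3521  r=3.2779  x^+=3.1028  v^+=-1.9563  a^+=-2.0945
step 6: x_pred=0.2198  r=-5.8498  x^+=-1.1198  v^+=-4.7298  a^+=-3.4747
step 7: x_pred=-7.3424  r=8.4324  x^+=-5.4114  v^+=-7.0310  a^+=-1.4852
step 8: x_pred=-12.9301  r=9.7301  x^+=-10.7019  v^+=-7.2378  a^+=0.8106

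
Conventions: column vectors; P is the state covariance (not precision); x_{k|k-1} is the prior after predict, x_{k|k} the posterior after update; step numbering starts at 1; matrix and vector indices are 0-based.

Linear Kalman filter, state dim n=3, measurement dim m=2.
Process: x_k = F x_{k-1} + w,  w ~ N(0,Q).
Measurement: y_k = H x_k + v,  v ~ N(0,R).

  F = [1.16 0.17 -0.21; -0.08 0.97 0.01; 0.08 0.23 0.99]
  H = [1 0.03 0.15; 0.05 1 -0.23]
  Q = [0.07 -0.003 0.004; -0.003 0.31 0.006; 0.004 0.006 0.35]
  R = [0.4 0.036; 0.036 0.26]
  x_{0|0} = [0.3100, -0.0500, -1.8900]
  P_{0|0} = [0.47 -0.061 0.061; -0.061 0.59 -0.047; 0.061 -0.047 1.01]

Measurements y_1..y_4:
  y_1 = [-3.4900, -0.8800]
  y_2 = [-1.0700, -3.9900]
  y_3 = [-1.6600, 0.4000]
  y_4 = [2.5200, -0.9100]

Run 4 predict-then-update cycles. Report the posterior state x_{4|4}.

step 1: x^-=[0.7480, -0.0922, -1.8578]  P^-=[0.7136 -0.0080 -0.0930; -0.0080 0.8767 0.0910; -0.0930 0.0910 1.3601]  S=[1.1174 0.0767; 0.0767 1.1699]  K=[0.6259 0.0009; -0.0217 0.7326; 0.1156 -0.2012]  nu=[-3.9566, -1.2525]  x^+=[-1.7293, -0.9237, -2.0632]  P^+=[0.2758 -0.0288 -0.1640; -0.0288 0.2508 0.2594; -0.1640 0.2594 1.3014]
step 2: x^-=[-1.7298, -0.7783, -2.3934]  P^-=[0.5558 -0.0790 -0.3937; -0.0790 0.5576 0.3339; -0.3937 0.3339 1.7316]  S=[0.8755 0.0770; 0.0770 0.7582]  K=[0.5652 -0.0055; -0.0699 0.6361; -0.1330 -0.0974]  nu=[1.0421, -3.6757]  x^+=[-1.1204, -3.1891, -2.1741]  P^+=[0.2766 -0.0695 -0.3241; -0.0695 0.2534 0.3787; -0.3241 0.3787 1.7070]
step 3: x^-=[-1.3852, -3.0256, -2.9755]  P^-=[0.6283 -0.1534 -0.6561; -0.1534 0.5690 0.4635; -0.6561 0.4635 2.1568]  S=[0.8754 0.0688; 0.0688 0.7312]  K=[0.6013 -0.0170; -0.1261 0.6338; -0.3597 -0.0555]  nu=[0.2623, 2.8105]  x^+=[-1.2752, -1.2774, -3.2259]  P^+=[0.3129 -0.1055 -0.4656; -0.1055 0.2724 0.4648; -0.4656 0.4648 2.0385]
step 4: x^-=[-1.0190, -1.1694, -3.5895]  P^-=[0.7409 -0.2158 -0.8808; -0.2158 0.5947 0.5626; -0.8808 0.5626 2.4984]  S=[0.9255 0.0651; 0.0651 0.7286]  K=[0.6526 -0.0255; -0.1676 0.6388; -0.5264 -0.0300]  nu=[4.1125, -0.5153]  x^+=[1.6778, -2.1877, -5.7389]  P^+=[0.3485 -0.1301 -0.5630; -0.1301 0.2853 0.5164; -0.5630 0.5164 2.2392]

x_post = [1.6778, -2.1877, -5.7389]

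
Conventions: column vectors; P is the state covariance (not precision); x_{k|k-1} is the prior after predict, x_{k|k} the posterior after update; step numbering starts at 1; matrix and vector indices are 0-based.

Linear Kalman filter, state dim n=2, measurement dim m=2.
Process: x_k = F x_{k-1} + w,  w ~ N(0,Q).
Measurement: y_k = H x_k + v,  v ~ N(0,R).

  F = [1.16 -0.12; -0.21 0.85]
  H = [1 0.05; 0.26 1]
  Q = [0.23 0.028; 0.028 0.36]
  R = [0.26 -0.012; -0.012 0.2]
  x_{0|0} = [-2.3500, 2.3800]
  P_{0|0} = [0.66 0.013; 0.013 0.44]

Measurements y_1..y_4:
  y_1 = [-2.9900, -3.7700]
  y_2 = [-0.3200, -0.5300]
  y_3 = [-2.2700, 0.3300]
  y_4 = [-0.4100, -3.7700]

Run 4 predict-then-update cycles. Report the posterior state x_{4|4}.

step 1: x^-=[-3.0116, 2.5165]  P^-=[1.1208 -0.1645; -0.1645 0.7024]  S=[1.3661 0.1479; 0.1479 0.8926]  K=[0.8136 0.0074; -0.1779 0.7684]  nu=[-0.1042, -5.5035]  x^+=[-3.1370, -1.6941]  P^+=[0.2147 -0.0641; -0.0641 0.1725]
step 2: x^-=[-3.4356, -0.7812]  P^-=[0.5392 -0.1067; -0.1067 0.5170]  S=[0.7898 0.0459; 0.0459 0.6979]  K=[0.6757 0.0035; -0.1437 0.7104]  nu=[3.1547, 1.1444]  x^+=[-1.3000, -0.4215]  P^+=[0.1783 -0.0538; -0.0538 0.1578]
step 3: x^-=[-1.4574, -0.0853]  P^-=[0.4872 -0.0859; -0.0859 0.5011]  S=[0.7399 0.0527; 0.0527 0.6893]  K=[0.6520 0.0093; -0.1324 0.7046]  nu=[-0.8084, 0.7942]  x^+=[-1.9771, 0.5814]  P^+=[0.1720 -0.0507; -0.0507 0.1557]
step 4: x^-=[-2.3632, 0.9094]  P^-=[0.4777 -0.0810; -0.0810 0.4982]  S=[0.7309 0.0551; 0.0551 0.6883]  K=[0.6473 0.0110; -0.1298 0.7035]  nu=[1.9077, -4.0649]  x^+=[-1.1730, -2.1979]  P^+=[0.1707 -0.0499; -0.0499 0.1552]

x_post = [-1.1730, -2.1979]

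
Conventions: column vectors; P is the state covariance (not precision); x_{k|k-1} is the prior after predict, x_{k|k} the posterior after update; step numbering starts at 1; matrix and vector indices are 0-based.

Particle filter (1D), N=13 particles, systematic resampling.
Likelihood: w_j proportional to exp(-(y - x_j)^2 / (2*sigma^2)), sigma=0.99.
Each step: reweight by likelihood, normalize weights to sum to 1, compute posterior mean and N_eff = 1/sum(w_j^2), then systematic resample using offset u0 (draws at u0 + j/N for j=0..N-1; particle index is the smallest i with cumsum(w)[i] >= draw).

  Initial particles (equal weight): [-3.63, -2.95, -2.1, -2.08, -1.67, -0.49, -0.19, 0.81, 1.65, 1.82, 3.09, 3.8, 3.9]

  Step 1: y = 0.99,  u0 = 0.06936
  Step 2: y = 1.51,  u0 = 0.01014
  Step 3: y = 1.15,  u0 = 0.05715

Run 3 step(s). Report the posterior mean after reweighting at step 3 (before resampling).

post_mean = 1.3545

step 1: w=[0.0000, 0.0001, 0.0022, 0.0023, 0.0078, 0.0938, 0.1410, 0.2821, 0.2297, 0.2018, 0.0302, 0.0051, 0.0038]  mean=1.0070  Neff=4.9314  idx=[5, 6, 6, 7, 7, 7, 8, 8, 8, 9, 9, 9, 11]
step 2: w=[0.0147, 0.0260, 0.0260, 0.0883, 0.0883, 0.0883, 0.1123, 0.1123, 0.1123, 0.1080, 0.1080, 0.1080, 0.0078]  mean=1.3723  Neff=10.2265  idx=[0, 3, 4, 4, 5, 6, 7, 7, 8, 9, 10, 10, 11]
step 3: w=[0.0236, 0.0879, 0.0879, 0.0879, 0.0879, 0.0821, 0.0821, 0.0821, 0.0821, 0.0741, 0.0741, 0.0741, 0.0741]  mean=1.3545  Neff=12.4410  idx=[1, 2, 3, 4, 4, 5, 6, 7, 8, 9, 10, 11, 12]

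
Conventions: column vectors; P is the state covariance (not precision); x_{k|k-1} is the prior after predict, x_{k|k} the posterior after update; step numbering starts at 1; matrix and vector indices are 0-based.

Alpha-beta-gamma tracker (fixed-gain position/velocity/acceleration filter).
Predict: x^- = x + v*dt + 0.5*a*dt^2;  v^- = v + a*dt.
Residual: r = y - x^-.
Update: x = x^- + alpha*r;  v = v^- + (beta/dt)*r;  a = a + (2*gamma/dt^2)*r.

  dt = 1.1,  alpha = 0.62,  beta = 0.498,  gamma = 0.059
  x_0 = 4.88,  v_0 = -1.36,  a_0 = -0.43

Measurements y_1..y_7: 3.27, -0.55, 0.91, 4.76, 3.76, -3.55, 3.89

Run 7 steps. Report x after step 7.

x_post = 1.6369

step 1: x_pred=3.1238  r=0.1462  x^+=3.2145  v^+=-1.7668  a^+=-0.4157
step 2: x_pred=1.0194  r=-1.5694  x^+=0.0464  v^+=-2.9347  a^+=-0.5688
step 3: x_pred=-3.5259  r=4.4359  x^+=-0.7756  v^+=-1.5521  a^+=-0.1362
step 4: x_pred=-2.5654  r=7.3254  x^+=1.9764  v^+=1.6145  a^+=0.5782
step 5: x_pred=4.1021  r=-0.3421  x^+=3.8900  v^+=2.0956  a^+=0.5448
step 6: x_pred=6.5247  r=-10.0747  x^+=0.2784  v^+=-1.8662  a^+=-0.4377
step 7: x_pred=-2.0393  r=5.9293  x^+=1.6369  v^+=0.3366  a^+=0.1405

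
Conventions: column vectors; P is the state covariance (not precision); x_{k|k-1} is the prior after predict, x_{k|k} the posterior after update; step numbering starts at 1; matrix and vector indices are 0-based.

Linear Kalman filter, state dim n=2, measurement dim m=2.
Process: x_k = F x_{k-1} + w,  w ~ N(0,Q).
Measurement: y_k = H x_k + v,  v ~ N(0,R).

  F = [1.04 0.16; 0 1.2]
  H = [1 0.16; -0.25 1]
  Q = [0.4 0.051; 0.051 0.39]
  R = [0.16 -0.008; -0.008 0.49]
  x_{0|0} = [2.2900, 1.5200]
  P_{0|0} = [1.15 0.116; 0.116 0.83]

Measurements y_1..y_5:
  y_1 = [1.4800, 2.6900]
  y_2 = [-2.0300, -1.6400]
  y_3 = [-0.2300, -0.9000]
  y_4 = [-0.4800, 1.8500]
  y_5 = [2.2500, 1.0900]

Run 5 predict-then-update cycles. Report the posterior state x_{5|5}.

step 1: x^-=[2.6248, 1.8240]  P^-=[1.7037 0.3551; 0.3551 1.5852]  S=[2.0179 0.1606; 0.1606 2.0041]  K=[0.8809 -0.1059; 0.2438 0.7271]  nu=[-1.4366, 1.5222]  x^+=[1.1981, 2.5806]  P^+=[0.1454 -0.0226; -0.0226 0.3487]
step 2: x^-=[1.6589, 3.0967]  P^-=[0.5587 0.0897; 0.0897 0.8921]  S=[0.7702 0.0812; 0.0812 1.3722]  K=[0.7525 -0.0809; 0.2365 0.6198]  nu=[-4.1843, -4.3220]  x^+=[-1.1401, -0.5716]  P^+=[0.1234 -0.0148; -0.0148 0.2981]
step 3: x^-=[-1.2772, -0.6859]  P^-=[0.5362 0.0897; 0.0897 0.8193]  S=[0.7459 0.0752; 0.0752 1.2979]  K=[0.7459 -0.0773; 0.2355 0.6003]  nu=[1.1569, -0.5334]  x^+=[-0.3730, -0.7336]  P^+=[0.1221 -0.0133; -0.0133 0.2889]
step 4: x^-=[-0.5052, -0.8803]  P^-=[0.5350 0.0898; 0.0898 0.8060]  S=[0.7444 0.0734; 0.0734 1.2846]  K=[0.7456 -0.0768; 0.2351 0.5966]  nu=[0.1661, 2.6040]  x^+=[-0.5815, 0.7122]  P^+=[0.1220 -0.0131; -0.0131 0.2872]
step 5: x^-=[-0.4908, 0.8546]  P^-=[0.5350 0.0898; 0.0898 0.8035]  S=[0.7443 0.0730; 0.0730 1.2821]  K=[0.7456 -0.0768; 0.2349 0.5959]  nu=[2.6040, 0.1127]  x^+=[1.4422, 1.5335]  P^+=[0.1220 -0.0131; -0.0131 0.2868]

x_post = [1.4422, 1.5335]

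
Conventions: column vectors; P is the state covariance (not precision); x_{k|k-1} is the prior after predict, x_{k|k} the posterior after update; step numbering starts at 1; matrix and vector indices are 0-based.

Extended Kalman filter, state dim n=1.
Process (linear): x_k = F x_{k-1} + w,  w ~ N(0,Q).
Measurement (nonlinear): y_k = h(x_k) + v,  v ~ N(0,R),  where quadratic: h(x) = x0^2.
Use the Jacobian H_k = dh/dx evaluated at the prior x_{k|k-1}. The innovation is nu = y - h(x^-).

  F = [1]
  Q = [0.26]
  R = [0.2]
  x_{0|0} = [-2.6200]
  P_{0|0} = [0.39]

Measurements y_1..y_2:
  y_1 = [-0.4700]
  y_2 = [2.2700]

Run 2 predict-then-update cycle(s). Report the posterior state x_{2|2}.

x_post = [-1.5035]

step 1: x^-=[-2.6200]  P^-=[0.6500]  H_jac=[-5.2400]  S=[18.0474]  K=[-0.1887]  nu=[-7.3344]  x^+=[-1.2358]  P^+=[0.0072]
step 2: x^-=[-1.2358]  P^-=[0.2672]  H_jac=[-2.4716]  S=[1.8323]  K=[-0.3604]  nu=[0.7428]  x^+=[-1.5035]  P^+=[0.0292]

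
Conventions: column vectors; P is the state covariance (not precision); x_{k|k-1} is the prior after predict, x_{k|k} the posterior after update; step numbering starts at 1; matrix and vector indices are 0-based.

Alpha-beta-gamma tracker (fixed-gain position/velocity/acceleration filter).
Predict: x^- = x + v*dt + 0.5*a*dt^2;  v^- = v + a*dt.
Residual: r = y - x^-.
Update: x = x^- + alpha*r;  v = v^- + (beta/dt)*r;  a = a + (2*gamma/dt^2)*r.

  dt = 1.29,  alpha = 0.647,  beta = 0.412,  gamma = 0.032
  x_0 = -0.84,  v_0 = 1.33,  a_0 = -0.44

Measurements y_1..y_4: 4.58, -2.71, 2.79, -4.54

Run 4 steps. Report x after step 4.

x_post = -2.7759

step 1: x_pred=0.5096  r=4.0704  x^+=3.1431  v^+=2.0624  a^+=-0.2835
step 2: x_pred=5.5678  r=-8.2778  x^+=0.2121  v^+=-0.9470  a^+=-0.6018
step 3: x_pred=-1.5103  r=4.3003  x^+=1.2720  v^+=-0.3499  a^+=-0.4364
step 4: x_pred=0.4575  r=-4.9975  x^+=-2.7759  v^+=-2.5090  a^+=-0.6286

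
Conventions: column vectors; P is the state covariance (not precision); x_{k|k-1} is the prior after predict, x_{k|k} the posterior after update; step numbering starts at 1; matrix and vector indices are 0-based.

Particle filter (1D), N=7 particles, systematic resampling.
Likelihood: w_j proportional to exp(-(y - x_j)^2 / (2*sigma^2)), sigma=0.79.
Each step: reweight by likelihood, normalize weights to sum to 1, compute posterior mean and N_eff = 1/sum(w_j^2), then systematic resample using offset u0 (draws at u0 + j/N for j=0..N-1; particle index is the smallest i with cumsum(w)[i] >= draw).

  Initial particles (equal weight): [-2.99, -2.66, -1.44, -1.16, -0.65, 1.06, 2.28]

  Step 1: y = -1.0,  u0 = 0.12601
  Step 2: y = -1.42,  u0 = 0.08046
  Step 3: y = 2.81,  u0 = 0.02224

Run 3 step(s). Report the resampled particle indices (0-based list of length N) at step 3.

resampled_idx = [2, 5, 5, 5, 6, 6, 6]

step 1: w=[0.0143, 0.0376, 0.2925, 0.3346, 0.3096, 0.0114, 0.0001]  mean=-1.1410  Neff=3.3887  idx=[2, 2, 3, 3, 4, 4, 4]
step 2: w=[0.1736, 0.1736, 0.1645, 0.1645, 0.1080, 0.1080, 0.1080]  mean=-1.0920  Neff=6.6967  idx=[0, 1, 2, 2, 3, 5, 6]
step 3: w=[0.0035, 0.0035, 0.0222, 0.0222, 0.0222, 0.4631, 0.4631]  mean=-0.6896  Neff=2.3231  idx=[2, 5, 5, 5, 6, 6, 6]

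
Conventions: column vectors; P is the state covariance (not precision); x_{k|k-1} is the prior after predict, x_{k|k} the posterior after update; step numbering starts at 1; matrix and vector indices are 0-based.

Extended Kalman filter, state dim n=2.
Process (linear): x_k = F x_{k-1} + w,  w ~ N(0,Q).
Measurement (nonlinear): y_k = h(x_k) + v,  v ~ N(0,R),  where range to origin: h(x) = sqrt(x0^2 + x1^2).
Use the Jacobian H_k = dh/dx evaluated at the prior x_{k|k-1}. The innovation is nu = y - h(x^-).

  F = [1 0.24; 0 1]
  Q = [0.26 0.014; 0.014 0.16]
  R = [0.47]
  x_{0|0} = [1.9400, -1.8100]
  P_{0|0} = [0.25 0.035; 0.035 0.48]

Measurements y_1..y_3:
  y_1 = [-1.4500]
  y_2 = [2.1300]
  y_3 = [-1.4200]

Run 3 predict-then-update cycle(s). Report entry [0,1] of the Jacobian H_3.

H_jac[0,1] = -0.0040

step 1: x^-=[1.5056, -1.8100]  P^-=[0.5544 0.1642; 0.1642 0.6400]  H_jac=[0.6395 -0.7688]  S=[0.9136]  K=[0.2499; -0.4236]  nu=[-3.8043]  x^+=[0.5547, -0.1983]  P^+=[0.4974 0.2609; 0.2609 0.4760]
step 2: x^-=[0.5072, -0.1983]  P^-=[0.9100 0.3892; 0.3892 0.6360]  H_jac=[0.9313 -0.3642]  S=[1.0797]  K=[0.6537; 0.1212]  nu=[1.5855]  x^+=[1.5436, -0.0062]  P^+=[0.4487 0.3037; 0.3037 0.6202]
step 3: x^-=[1.5421, -0.0062]  P^-=[0.8901 0.4665; 0.4665 0.7802]  H_jac=[1.0000 -0.0040]  S=[1.3564]  K=[0.6549; 0.3416]  nu=[-2.9621]  x^+=[-0.3977, -1.0181]  P^+=[0.3085 0.1631; 0.1631 0.6219]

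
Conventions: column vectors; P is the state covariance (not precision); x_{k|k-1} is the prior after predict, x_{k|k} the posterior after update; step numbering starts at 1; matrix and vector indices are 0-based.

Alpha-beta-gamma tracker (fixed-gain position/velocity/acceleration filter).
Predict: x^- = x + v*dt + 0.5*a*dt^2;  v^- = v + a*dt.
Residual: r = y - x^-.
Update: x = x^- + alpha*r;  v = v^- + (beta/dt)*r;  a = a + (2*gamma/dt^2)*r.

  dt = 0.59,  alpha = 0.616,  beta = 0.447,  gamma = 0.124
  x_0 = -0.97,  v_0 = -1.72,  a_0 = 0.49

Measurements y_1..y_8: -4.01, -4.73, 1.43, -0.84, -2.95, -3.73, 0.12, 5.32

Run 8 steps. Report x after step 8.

x_post = 2.6256

step 1: x_pred=-1.8995  r=-2.1105  x^+=-3.1996  v^+=-3.0299  a^+=-1.0136
step 2: x_pred=-5.1636  r=0.4336  x^+=-4.8965  v^+=-3.2994  a^+=-0.7047
step 3: x_pred=-6.9658  r=8.3958  x^+=-1.7940  v^+=2.6457  a^+=5.2768
step 4: x_pred=0.6854  r=-1.5254  x^+=-0.2542  v^+=4.6033  a^+=4.1900
step 5: x_pred=3.1910  r=-6.1410  x^+=-0.5918  v^+=2.4229  a^+=-0.1851
step 6: x_pred=0.8054  r=-4.5354  x^+=-1.9884  v^+=-1.1225  a^+=-3.4163
step 7: x_pred=-3.2453  r=3.3653  x^+=-1.1723  v^+=-0.5885  a^+=-1.0187
step 8: x_pred=-1.6968  r=7.0168  x^+=2.6256  v^+=4.1266  a^+=3.9803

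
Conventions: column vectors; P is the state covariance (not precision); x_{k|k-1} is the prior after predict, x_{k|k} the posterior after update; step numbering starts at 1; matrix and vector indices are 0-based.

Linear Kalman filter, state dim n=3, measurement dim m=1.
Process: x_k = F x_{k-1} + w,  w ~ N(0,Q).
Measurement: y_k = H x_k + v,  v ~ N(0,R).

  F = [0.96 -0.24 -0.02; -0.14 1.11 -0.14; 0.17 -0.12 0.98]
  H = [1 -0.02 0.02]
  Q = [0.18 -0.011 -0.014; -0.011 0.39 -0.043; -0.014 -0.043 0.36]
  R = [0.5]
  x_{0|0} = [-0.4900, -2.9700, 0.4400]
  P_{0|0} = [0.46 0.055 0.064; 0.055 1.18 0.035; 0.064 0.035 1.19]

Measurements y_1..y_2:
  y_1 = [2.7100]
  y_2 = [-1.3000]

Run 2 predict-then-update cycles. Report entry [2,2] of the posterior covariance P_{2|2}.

step 1: x^-=[0.2336, -3.2897, 0.7043]  P^-=[0.6449 -0.3314 0.1150; -0.3314 1.8508 -0.3347; 0.1150 -0.3347 1.5440]  S=[1.1644]  K=[0.5615; -0.3222; 0.1310]  nu=[2.3965]  x^+=[1.5793, -4.0618, 1.0183]  P^+=[0.2778 -0.1208 0.0293; -0.1208 1.7299 -0.2856; 0.0293 -0.2856 1.5240]
step 2: x^-=[2.4706, -4.8722, 1.7538]  P^-=[0.5880 -0.6448 0.1641; -0.6448 2.6842 -0.8341; 0.1641 -0.8341 1.9385]  S=[1.1229]  K=[0.5381; -0.6369; 0.1955]  nu=[-3.9031]  x^+=[0.3704, -2.3864, 0.9907]  P^+=[0.2629 -0.2600 0.0460; -0.2600 2.2287 -0.6943; 0.0460 -0.6943 1.8955]

P_post[2,2] = 1.8955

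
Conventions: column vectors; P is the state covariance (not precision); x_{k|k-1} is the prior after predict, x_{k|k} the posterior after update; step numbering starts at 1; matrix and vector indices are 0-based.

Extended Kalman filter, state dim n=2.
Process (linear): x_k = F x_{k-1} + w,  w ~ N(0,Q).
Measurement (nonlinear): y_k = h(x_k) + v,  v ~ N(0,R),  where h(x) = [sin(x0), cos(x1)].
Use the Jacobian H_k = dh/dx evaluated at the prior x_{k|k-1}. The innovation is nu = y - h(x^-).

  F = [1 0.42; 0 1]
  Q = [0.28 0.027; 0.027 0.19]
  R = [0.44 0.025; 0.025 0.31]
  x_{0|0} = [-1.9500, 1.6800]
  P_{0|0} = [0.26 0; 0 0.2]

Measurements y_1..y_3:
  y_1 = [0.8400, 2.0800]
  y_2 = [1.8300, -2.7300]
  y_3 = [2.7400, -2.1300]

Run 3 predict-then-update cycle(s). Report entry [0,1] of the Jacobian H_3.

H_jac[0,1] = 0.0000

step 1: x^-=[-1.2444, 1.6800]  P^-=[0.5753 0.1110; 0.1110 0.3900]  H_jac=[0.3206 0.0000; 0.0000 -0.9940]  S=[0.4991 -0.0104; -0.0104 0.6954]  K=[0.3664 -0.1532; 0.0597 -0.5566]  nu=[1.7872, 2.1890]  x^+=[-0.9250, 0.5683]  P^+=[0.4908 0.0386; 0.0386 0.1721]
step 2: x^-=[-0.6863, 0.5683]  P^-=[0.8336 0.1378; 0.1378 0.3621]  H_jac=[0.7736 0.0000; 0.0000 -0.5382]  S=[0.9388 -0.0324; -0.0324 0.4149]  K=[0.6825 -0.1255; 0.0976 -0.4621]  nu=[2.4637, -3.5728]  x^+=[1.4437, 2.4598]  P^+=[0.3841 0.0406; 0.0406 0.2616]
step 3: x^-=[2.4768, 2.4598]  P^-=[0.7444 0.1775; 0.1775 0.4516]  H_jac=[-0.7870 0.0000; 0.0000 -0.6302]  S=[0.9011 0.1130; 0.1130 0.4893]  K=[-0.6400 -0.0807; -0.0845 -0.5621]  nu=[2.1231, -1.3535]  x^+=[1.2272, 3.0412]  P^+=[0.3604 0.0651; 0.0651 0.2799]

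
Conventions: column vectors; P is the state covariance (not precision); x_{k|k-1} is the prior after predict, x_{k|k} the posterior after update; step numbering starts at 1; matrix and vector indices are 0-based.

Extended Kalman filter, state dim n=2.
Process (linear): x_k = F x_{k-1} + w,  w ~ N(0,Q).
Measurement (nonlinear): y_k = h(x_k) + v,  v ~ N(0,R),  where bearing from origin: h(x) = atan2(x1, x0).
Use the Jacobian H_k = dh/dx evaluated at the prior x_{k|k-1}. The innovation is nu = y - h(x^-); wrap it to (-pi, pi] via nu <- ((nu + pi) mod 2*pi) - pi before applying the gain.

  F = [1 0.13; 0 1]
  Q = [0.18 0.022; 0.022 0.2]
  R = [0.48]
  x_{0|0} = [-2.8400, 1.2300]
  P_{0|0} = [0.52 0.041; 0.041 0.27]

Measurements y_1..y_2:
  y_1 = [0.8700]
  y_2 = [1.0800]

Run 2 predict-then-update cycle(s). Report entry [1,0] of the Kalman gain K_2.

step 1: x^-=[-2.6801, 1.2300]  P^-=[0.7152 0.0981; 0.0981 0.4700]  H_jac=[-0.1414 -0.3082]  S=[0.5475]  K=[-0.2400; -0.2899]  nu=[-1.8413]  x^+=[-2.2382, 1.7638]  P^+=[0.6837 0.0600; 0.0600 0.4240]
step 2: x^-=[-2.0089, 1.7638]  P^-=[0.8865 0.1371; 0.1371 0.6240]  H_jac=[-0.2468 -0.2811]  S=[0.6023]  K=[-0.4272; -0.3474]  nu=[-1.3411]  x^+=[-1.4360, 2.2297]  P^+=[0.7765 0.0477; 0.0477 0.5513]

K[1,0] = -0.3474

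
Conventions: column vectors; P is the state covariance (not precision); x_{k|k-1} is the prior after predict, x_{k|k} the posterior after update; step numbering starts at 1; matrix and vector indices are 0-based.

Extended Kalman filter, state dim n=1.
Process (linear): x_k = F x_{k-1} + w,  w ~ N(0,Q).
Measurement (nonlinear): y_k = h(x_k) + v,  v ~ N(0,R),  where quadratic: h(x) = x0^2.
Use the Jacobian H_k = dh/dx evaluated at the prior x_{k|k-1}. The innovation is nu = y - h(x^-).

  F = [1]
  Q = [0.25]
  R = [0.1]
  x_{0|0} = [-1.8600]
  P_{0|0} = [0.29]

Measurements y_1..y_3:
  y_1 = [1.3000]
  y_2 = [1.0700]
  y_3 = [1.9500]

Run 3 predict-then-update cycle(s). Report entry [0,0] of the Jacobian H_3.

H_jac[0,0] = -2.1437

step 1: x^-=[-1.8600]  P^-=[0.5400]  H_jac=[-3.7200]  S=[7.5727]  K=[-0.2653]  nu=[-2.1596]  x^+=[-1.2871]  P^+=[0.0071]
step 2: x^-=[-1.2871]  P^-=[0.2571]  H_jac=[-2.5743]  S=[1.8040]  K=[-0.3669]  nu=[-0.5867]  x^+=[-1.0719]  P^+=[0.0143]
step 3: x^-=[-1.0719]  P^-=[0.2643]  H_jac=[-2.1437]  S=[1.3144]  K=[-0.4310]  nu=[0.8011]  x^+=[-1.4171]  P^+=[0.0201]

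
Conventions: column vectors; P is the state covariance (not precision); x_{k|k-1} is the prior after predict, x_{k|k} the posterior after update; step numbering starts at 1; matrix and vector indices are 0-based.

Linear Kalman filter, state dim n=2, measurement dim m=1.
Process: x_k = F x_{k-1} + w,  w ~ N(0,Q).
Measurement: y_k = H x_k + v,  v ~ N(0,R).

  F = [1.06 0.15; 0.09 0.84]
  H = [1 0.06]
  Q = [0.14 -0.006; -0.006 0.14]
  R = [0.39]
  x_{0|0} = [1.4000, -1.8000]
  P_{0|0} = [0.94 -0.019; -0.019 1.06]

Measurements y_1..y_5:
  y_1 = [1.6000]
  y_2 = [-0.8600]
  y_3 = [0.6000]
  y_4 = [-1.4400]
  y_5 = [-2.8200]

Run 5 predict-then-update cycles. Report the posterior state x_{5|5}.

step 1: x^-=[1.2140, -1.3860]  P^-=[1.2140 0.2001; 0.2001 0.8927]  S=[1.6312]  K=[0.7516; 0.1555]  nu=[0.4692]  x^+=[1.5666, -1.3131]  P^+=[0.2926 0.0094; 0.0094 0.8532]
step 2: x^-=[1.4637, -0.9620]  P^-=[0.4909 0.1380; 0.1380 0.7458]  S=[0.9002]  K=[0.5546; 0.2030]  nu=[-2.2659]  x^+=[0.2071, -1.4219]  P^+=[0.2141 0.0366; 0.0366 0.7088]
step 3: x^-=[0.0062, -1.1758]  P^-=[0.4081 0.1368; 0.1368 0.6474]  S=[0.8169]  K=[0.5097; 0.2151]  nu=[0.6644]  x^+=[0.3448, -1.0329]  P^+=[0.1959 0.0473; 0.0473 0.6096]
step 4: x^-=[0.2106, -0.8366]  P^-=[0.3889 0.1323; 0.1323 0.5789]  S=[0.7969]  K=[0.4980; 0.2096]  nu=[-1.6004]  x^+=[-0.5864, -1.1719]  P^+=[0.1913 0.0491; 0.0491 0.5439]
step 5: x^-=[-0.7974, -1.0372]  P^-=[0.3828 0.1252; 0.1252 0.5327]  S=[0.7897]  K=[0.4942; 0.1990]  nu=[-1.9604]  x^+=[-1.7662, -1.4272]  P^+=[0.1899 0.0475; 0.0475 0.5015]

x_post = [-1.7662, -1.4272]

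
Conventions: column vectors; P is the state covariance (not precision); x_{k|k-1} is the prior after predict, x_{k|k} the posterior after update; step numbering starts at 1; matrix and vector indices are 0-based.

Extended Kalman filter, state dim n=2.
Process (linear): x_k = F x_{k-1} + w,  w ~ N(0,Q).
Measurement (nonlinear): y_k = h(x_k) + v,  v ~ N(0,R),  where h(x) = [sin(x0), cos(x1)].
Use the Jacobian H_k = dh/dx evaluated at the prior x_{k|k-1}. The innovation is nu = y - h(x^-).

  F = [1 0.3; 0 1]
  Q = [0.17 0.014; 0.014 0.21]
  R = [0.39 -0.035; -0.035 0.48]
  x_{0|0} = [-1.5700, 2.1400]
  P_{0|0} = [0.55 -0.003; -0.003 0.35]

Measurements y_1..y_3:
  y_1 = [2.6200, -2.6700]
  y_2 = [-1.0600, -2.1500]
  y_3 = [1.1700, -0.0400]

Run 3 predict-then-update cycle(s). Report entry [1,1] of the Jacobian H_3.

H_jac[1,1] = 0.2009

step 1: x^-=[-0.9280, 2.1400]  P^-=[0.7497 0.1160; 0.1160 0.5600]  H_jac=[0.5994 0.0000; 0.0000 -0.8423]  S=[0.6594 -0.0936; -0.0936 0.8773]  K=[0.6760 -0.0393; 0.0296 -0.5345]  nu=[3.4204, -2.1310]  x^+=[1.4678, 3.3803]  P^+=[0.4421 0.0505; 0.0505 0.3058]
step 2: x^-=[2.4819, 3.3803]  P^-=[0.6699 0.1562; 0.1562 0.5158]  H_jac=[-0.7902 0.0000; 0.0000 0.2364]  S=[0.8083 -0.0642; -0.0642 0.5088]  K=[-0.6557 -0.0101; -0.1350 0.2227]  nu=[-1.6729, -1.1784]  x^+=[3.5907, 3.3438]  P^+=[0.3232 0.0765; 0.0765 0.4720]
step 3: x^-=[4.5939, 3.3438]  P^-=[0.5816 0.2321; 0.2321 0.6820]  H_jac=[-0.1182 0.0000; 0.0000 0.2009]  S=[0.3981 -0.0405; -0.0405 0.5075]  K=[-0.1647 0.0787; -0.0418 0.2666]  nu=[2.1630, 0.9396]  x^+=[4.3116, 3.5039]  P^+=[0.5666 0.2168; 0.2168 0.6443]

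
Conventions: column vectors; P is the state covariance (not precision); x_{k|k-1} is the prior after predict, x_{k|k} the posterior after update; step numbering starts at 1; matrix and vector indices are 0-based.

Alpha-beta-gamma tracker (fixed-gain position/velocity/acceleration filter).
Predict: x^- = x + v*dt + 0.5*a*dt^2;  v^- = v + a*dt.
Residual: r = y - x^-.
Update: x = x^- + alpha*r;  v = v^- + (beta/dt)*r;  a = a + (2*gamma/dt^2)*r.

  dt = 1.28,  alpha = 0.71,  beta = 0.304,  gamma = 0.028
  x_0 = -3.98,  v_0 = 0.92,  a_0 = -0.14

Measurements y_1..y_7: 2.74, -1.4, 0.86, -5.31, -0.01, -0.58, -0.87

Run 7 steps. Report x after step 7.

step 1: x_pred=-2.9171  r=5.6571  x^+=1.0994  v^+=2.0844  a^+=0.0534
step 2: x_pred=3.8111  r=-5.2111  x^+=0.1112  v^+=0.9150  a^+=-0.1248
step 3: x_pred=1.1802  r=-0.3202  x^+=0.9529  v^+=0.6793  a^+=-0.1357
step 4: x_pred=1.7112  r=-7.0212  x^+=-3.2739  v^+=-1.1620  a^+=-0.3757
step 5: x_pred=-5.0689  r=5.0589  x^+=-1.4771  v^+=-0.4413  a^+=-0.2028
step 6: x_pred=-2.2081  r=1.6281  x^+=-1.0522  v^+=-0.3142  a^+=-0.1471
step 7: x_pred=-1.5749  r=0.7049  x^+=-1.0744  v^+=-0.3351  a^+=-0.1230

x_post = -1.0744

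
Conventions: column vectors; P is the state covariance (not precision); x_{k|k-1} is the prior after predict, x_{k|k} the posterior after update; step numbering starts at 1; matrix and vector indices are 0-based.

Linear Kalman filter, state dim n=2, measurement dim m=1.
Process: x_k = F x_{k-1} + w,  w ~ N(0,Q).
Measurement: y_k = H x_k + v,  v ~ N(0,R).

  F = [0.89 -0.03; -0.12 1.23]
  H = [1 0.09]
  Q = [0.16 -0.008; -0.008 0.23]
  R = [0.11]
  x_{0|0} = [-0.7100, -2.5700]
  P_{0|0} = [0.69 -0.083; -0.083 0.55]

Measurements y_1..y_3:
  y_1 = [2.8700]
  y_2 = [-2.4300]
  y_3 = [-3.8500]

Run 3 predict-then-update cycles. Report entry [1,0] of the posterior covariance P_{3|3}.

step 1: x^-=[-0.5548, -3.0759]  P^-=[0.7115 -0.1931; -0.1931 1.0965]  S=[0.7956]  K=[0.8724; -0.1187]  nu=[3.7016]  x^+=[2.6746, -3.5154]  P^+=[0.1059 -0.1107; -0.1107 1.0853]
step 2: x^-=[2.4858, -4.6449]  P^-=[0.2508 -0.1810; -0.1810 1.9062]  S=[0.3437]  K=[0.6824; -0.0274]  nu=[-4.4978]  x^+=[-0.5834, -4.5215]  P^+=[0.0908 -0.1746; -0.1746 1.9059]
step 3: x^-=[-0.3836, -5.4914]  P^-=[0.2429 -0.2797; -0.2797 3.1663]  S=[0.3282]  K=[0.6634; 0.0159]  nu=[-2.9722]  x^+=[-2.3554, -5.5388]  P^+=[0.0985 -0.2832; -0.2832 3.1662]

P_post[1,0] = -0.2832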